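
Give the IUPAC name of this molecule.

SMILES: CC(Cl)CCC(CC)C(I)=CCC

Counting along the main chain through the multiple bond gives 9 carbons: the parent is nonane.
There is one C=C double bond, indicated by the ending -ene.
Number the chain so that numbering from this end puts the double bond at C-3 rather than C-6.
With this numbering: the double bond between C-3 and C-4; a chloro group at C-8; an ethyl group at C-5; an iodo group at C-4.
The substituents are ordered alphabetically, ignoring any di-/tri- multipliers.
Assembling the pieces gives 8-chloro-5-ethyl-4-iodonon-3-ene.

8-chloro-5-ethyl-4-iodonon-3-ene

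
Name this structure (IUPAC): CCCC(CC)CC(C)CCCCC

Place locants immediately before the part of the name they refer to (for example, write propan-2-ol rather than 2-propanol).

4-ethyl-6-methylundecane

The longest continuous carbon chain has 11 atoms, so the parent hydride is undecane.
The numbering direction is chosen so that the substituent locant set {4,6} is lower than {6,8} at the first point of difference.
This places an ethyl group at C-4; a methyl group at C-6.
The substituents are ordered alphabetically, ignoring any di-/tri- multipliers.
Assembling the pieces gives 4-ethyl-6-methylundecane.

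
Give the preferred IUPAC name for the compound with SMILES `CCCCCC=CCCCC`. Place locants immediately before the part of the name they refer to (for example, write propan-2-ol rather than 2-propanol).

The longest chain bearing the multiple bond is 11 carbons long (undecane).
A C=C double bond in the chain gives the infix -ene-.
Number the chain so that numbering from this end puts the double bond at C-5 rather than C-6.
That gives the double bond between C-5 and C-6.
The name is undec-5-ene.

undec-5-ene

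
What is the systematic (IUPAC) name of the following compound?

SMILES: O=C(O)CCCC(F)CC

5-fluoroheptanoic acid

The longest chain bearing the –COOH group is 7 carbons long (heptane).
The highest-priority functional group is a carboxylic acid (terminal –COOH), so the name ends in -oic acid.
Choose the numbering such that the carboxylic acid carbon is C-1 by definition.
That gives a fluoro group at C-5.
The name is 5-fluoroheptanoic acid.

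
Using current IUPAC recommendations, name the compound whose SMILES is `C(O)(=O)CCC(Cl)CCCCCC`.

The longest chain bearing the –COOH group is 10 carbons long (decane).
The principal characteristic group is a carboxylic acid (terminal –COOH), named with the suffix -oic acid.
The numbering direction is chosen so that the carboxylic acid carbon is C-1 by definition.
With this numbering: a chloro group at C-4.
The name is 4-chlorodecanoic acid.

4-chlorodecanoic acid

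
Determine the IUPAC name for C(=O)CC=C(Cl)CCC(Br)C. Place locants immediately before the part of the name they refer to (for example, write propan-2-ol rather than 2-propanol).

7-bromo-4-chlorooct-3-enal

The longest chain bearing the –CHO group and the multiple bond is 8 carbons long (octane).
An aldehyde (terminal –CHO) is the principal characteristic group, giving the suffix -al.
The chain contains a C=C double bond, so the unsaturation ending is -ene.
Choose the numbering such that the aldehyde carbon is C-1 by definition.
With this numbering: the double bond between C-3 and C-4; a bromo group at C-7; a chloro group at C-4.
Substituent prefixes are cited in alphabetical order (multiplying prefixes like di-/tri- are ignored for ordering).
Assembling the pieces gives 7-bromo-4-chlorooct-3-enal.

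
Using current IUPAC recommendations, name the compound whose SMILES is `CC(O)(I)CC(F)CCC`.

The longest chain bearing the –OH group is 7 carbons long (heptane).
An alcohol (–OH) is the principal characteristic group, giving the suffix -ol.
Number the chain so that numbering from this end puts the hydroxyl group at C-2 rather than C-6.
That gives the hydroxyl at C-2; a fluoro group at C-4; an iodo group at C-2.
The substituents are ordered alphabetically, ignoring any di-/tri- multipliers.
Putting it together: 4-fluoro-2-iodoheptan-2-ol.

4-fluoro-2-iodoheptan-2-ol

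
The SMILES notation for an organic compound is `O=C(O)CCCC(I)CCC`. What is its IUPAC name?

Counting along the main chain through the –COOH group gives 8 carbons: the parent is octane.
The principal characteristic group is a carboxylic acid (terminal –COOH), named with the suffix -oic acid.
Number the chain so that the carboxylic acid carbon is C-1 by definition.
This places an iodo group at C-5.
Putting it together: 5-iodooctanoic acid.

5-iodooctanoic acid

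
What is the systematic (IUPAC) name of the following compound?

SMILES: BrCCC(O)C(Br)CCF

1,4-dibromo-6-fluorohexan-3-ol

Counting along the main chain through the –OH group gives 6 carbons: the parent is hexane.
The highest-priority functional group is an alcohol (–OH), so the name ends in -ol.
Choose the numbering such that numbering from this end puts the hydroxyl group at C-3 rather than C-4.
This places the hydroxyl at C-3; bromo groups at C-1 and C-4; a fluoro group at C-6.
Substituent prefixes are cited in alphabetical order (multiplying prefixes like di-/tri- are ignored for ordering).
The name is 1,4-dibromo-6-fluorohexan-3-ol.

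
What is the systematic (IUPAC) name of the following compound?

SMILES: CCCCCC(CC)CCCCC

The longest continuous carbon chain has 11 atoms, so the parent hydride is undecane.
Numbering from either end gives identical locants here.
With this numbering: an ethyl group at C-6.
Putting it together: 6-ethylundecane.

6-ethylundecane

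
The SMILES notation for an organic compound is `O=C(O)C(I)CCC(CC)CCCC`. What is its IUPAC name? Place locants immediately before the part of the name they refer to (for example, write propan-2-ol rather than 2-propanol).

The longest chain bearing the –COOH group is 9 carbons long (nonane).
A carboxylic acid (terminal –COOH) is the principal characteristic group, giving the suffix -oic acid.
Choose the numbering such that the carboxylic acid carbon is C-1 by definition.
This places an ethyl group at C-5; an iodo group at C-2.
Prefixes are listed alphabetically: ethyl, iodo.
Assembling the pieces gives 5-ethyl-2-iodononanoic acid.

5-ethyl-2-iodononanoic acid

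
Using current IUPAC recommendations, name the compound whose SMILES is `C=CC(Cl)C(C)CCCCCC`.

The longest carbon chain that includes the multiple bond has 10 carbons, so the parent hydride is decane.
A C=C double bond in the chain gives the infix -ene-.
Number the chain so that numbering from this end puts the double bond at C-1 rather than C-9.
This places the double bond between C-1 and C-2; a chloro group at C-3; a methyl group at C-4.
Prefixes are listed alphabetically: chloro, methyl.
Putting it together: 3-chloro-4-methyldec-1-ene.

3-chloro-4-methyldec-1-ene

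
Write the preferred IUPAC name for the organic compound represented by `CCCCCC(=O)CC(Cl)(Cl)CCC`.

The longest carbon chain that includes the carbonyl has 11 carbons, so the parent hydride is undecane.
A ketone (C=O on an internal carbon) is the principal characteristic group, giving the suffix -one.
Choose the numbering such that the substituent locant set {4,4} is lower than {8,8} at the first point of difference.
This places the carbonyl at C-6; two chloro groups at C-4.
Putting it together: 4,4-dichloroundecan-6-one.

4,4-dichloroundecan-6-one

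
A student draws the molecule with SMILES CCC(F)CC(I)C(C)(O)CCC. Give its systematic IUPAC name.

7-fluoro-5-iodo-4-methylnonan-4-ol

Counting along the main chain through the –OH group gives 9 carbons: the parent is nonane.
The highest-priority functional group is an alcohol (–OH), so the name ends in -ol.
Number the chain so that numbering from this end puts the hydroxyl group at C-4 rather than C-6.
This places the hydroxyl at C-4; a fluoro group at C-7; an iodo group at C-5; a methyl group at C-4.
Prefixes are listed alphabetically: fluoro, iodo, methyl.
Putting it together: 7-fluoro-5-iodo-4-methylnonan-4-ol.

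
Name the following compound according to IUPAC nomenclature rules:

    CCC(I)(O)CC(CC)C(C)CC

5-ethyl-3-iodo-6-methyloctan-3-ol

The longest chain bearing the –OH group is 8 carbons long (octane).
An alcohol (–OH) is the principal characteristic group, giving the suffix -ol.
Number the chain so that numbering from this end puts the hydroxyl group at C-3 rather than C-6.
That gives the hydroxyl at C-3; an ethyl group at C-5; an iodo group at C-3; a methyl group at C-6.
Prefixes are listed alphabetically: ethyl, iodo, methyl.
The name is 5-ethyl-3-iodo-6-methyloctan-3-ol.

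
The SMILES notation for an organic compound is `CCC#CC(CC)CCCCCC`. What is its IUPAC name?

5-ethylundec-3-yne

Counting along the main chain through the multiple bond gives 11 carbons: the parent is undecane.
A C≡C triple bond in the chain gives the infix -yne-.
The numbering direction is chosen so that numbering from this end puts the triple bond at C-3 rather than C-8.
That gives the triple bond between C-3 and C-4; an ethyl group at C-5.
Putting it together: 5-ethylundec-3-yne.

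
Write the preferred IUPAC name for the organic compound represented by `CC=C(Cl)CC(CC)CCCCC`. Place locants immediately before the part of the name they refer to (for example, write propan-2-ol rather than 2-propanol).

The longest chain bearing the multiple bond is 10 carbons long (decane).
The chain contains a C=C double bond, so the unsaturation ending is -ene.
The numbering direction is chosen so that numbering from this end puts the double bond at C-2 rather than C-8.
This places the double bond between C-2 and C-3; a chloro group at C-3; an ethyl group at C-5.
The substituents are ordered alphabetically, ignoring any di-/tri- multipliers.
Putting it together: 3-chloro-5-ethyldec-2-ene.

3-chloro-5-ethyldec-2-ene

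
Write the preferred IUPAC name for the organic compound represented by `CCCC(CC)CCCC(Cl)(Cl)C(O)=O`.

Counting along the main chain through the –COOH group gives 9 carbons: the parent is nonane.
The highest-priority functional group is a carboxylic acid (terminal –COOH), so the name ends in -oic acid.
The numbering direction is chosen so that the carboxylic acid carbon is C-1 by definition.
With this numbering: two chloro groups at C-2; an ethyl group at C-6.
The substituents are ordered alphabetically, ignoring any di-/tri- multipliers.
The name is 2,2-dichloro-6-ethylnonanoic acid.

2,2-dichloro-6-ethylnonanoic acid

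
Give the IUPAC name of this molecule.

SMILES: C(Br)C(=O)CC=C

The longest chain bearing the carbonyl and the multiple bond is 5 carbons long (pentane).
The principal characteristic group is a ketone (C=O on an internal carbon), named with the suffix -one.
A C=C double bond in the chain gives the infix -ene-.
Choose the numbering such that numbering from this end puts the carbonyl group at C-2 rather than C-4.
With this numbering: the carbonyl at C-2; the double bond between C-4 and C-5; a bromo group at C-1.
The name is 1-bromopent-4-en-2-one.

1-bromopent-4-en-2-one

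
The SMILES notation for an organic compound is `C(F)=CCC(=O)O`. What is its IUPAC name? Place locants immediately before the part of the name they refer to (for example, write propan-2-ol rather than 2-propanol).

Counting along the main chain through the –COOH group and the multiple bond gives 4 carbons: the parent is butane.
The principal characteristic group is a carboxylic acid (terminal –COOH), named with the suffix -oic acid.
A C=C double bond in the chain gives the infix -ene-.
Number the chain so that the carboxylic acid carbon is C-1 by definition.
With this numbering: the double bond between C-3 and C-4; a fluoro group at C-4.
Assembling the pieces gives 4-fluorobut-3-enoic acid.

4-fluorobut-3-enoic acid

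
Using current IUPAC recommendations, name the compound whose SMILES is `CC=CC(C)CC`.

4-methylhex-2-ene

The longest carbon chain that includes the multiple bond has 6 carbons, so the parent hydride is hexane.
A C=C double bond in the chain gives the infix -ene-.
Choose the numbering such that numbering from this end puts the double bond at C-2 rather than C-4.
With this numbering: the double bond between C-2 and C-3; a methyl group at C-4.
Assembling the pieces gives 4-methylhex-2-ene.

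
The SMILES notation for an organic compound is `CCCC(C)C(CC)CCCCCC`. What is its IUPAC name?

5-ethyl-4-methylundecane

The longest continuous carbon chain has 11 atoms, so the parent hydride is undecane.
Number the chain so that the substituent locant set {4,5} is lower than {7,8} at the first point of difference.
That gives an ethyl group at C-5; a methyl group at C-4.
Substituent prefixes are cited in alphabetical order (multiplying prefixes like di-/tri- are ignored for ordering).
Putting it together: 5-ethyl-4-methylundecane.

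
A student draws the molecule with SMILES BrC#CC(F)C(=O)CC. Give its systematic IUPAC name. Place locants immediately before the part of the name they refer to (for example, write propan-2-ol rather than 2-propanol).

6-bromo-4-fluorohex-5-yn-3-one

The longest carbon chain that includes the carbonyl and the multiple bond has 6 carbons, so the parent hydride is hexane.
The highest-priority functional group is a ketone (C=O on an internal carbon), so the name ends in -one.
The chain contains a C≡C triple bond, so the unsaturation ending is -yne.
Choose the numbering such that numbering from this end puts the carbonyl group at C-3 rather than C-4.
This places the carbonyl at C-3; the triple bond between C-5 and C-6; a bromo group at C-6; a fluoro group at C-4.
Substituent prefixes are cited in alphabetical order (multiplying prefixes like di-/tri- are ignored for ordering).
Assembling the pieces gives 6-bromo-4-fluorohex-5-yn-3-one.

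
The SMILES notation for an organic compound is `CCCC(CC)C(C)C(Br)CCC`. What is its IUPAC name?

4-bromo-6-ethyl-5-methylnonane

The longest carbon chain is 9 atoms: the parent is nonane.
Choose the numbering such that the locant sets are identical either way, so the alphabetically earlier bromo substituent takes the lower locant (4 rather than 6).
This places a bromo group at C-4; an ethyl group at C-6; a methyl group at C-5.
The substituents are ordered alphabetically, ignoring any di-/tri- multipliers.
Putting it together: 4-bromo-6-ethyl-5-methylnonane.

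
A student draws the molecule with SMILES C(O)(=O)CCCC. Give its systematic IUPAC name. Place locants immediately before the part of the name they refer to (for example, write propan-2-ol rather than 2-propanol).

pentanoic acid

The longest chain bearing the –COOH group is 5 carbons long (pentane).
The highest-priority functional group is a carboxylic acid (terminal –COOH), so the name ends in -oic acid.
Number the chain so that the carboxylic acid carbon is C-1 by definition.
The name is pentanoic acid.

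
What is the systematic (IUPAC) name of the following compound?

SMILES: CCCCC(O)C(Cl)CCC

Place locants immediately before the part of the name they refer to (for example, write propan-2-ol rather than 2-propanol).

The longest carbon chain that includes the –OH group has 9 carbons, so the parent hydride is nonane.
The principal characteristic group is an alcohol (–OH), named with the suffix -ol.
Number the chain so that the substituent locant set {4} is lower than {6} at the first point of difference.
With this numbering: the hydroxyl at C-5; a chloro group at C-4.
The name is 4-chlorononan-5-ol.

4-chlorononan-5-ol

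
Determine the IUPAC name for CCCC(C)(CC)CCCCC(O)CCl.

Counting along the main chain through the –OH group gives 10 carbons: the parent is decane.
The principal characteristic group is an alcohol (–OH), named with the suffix -ol.
The numbering direction is chosen so that numbering from this end puts the hydroxyl group at C-2 rather than C-9.
This places the hydroxyl at C-2; a chloro group at C-1; an ethyl group at C-7; a methyl group at C-7.
Prefixes are listed alphabetically: chloro, ethyl, methyl.
Assembling the pieces gives 1-chloro-7-ethyl-7-methyldecan-2-ol.

1-chloro-7-ethyl-7-methyldecan-2-ol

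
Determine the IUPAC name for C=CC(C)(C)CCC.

Counting along the main chain through the multiple bond gives 6 carbons: the parent is hexane.
A C=C double bond in the chain gives the infix -ene-.
Choose the numbering such that numbering from this end puts the double bond at C-1 rather than C-5.
This places the double bond between C-1 and C-2; two methyl groups at C-3.
The name is 3,3-dimethylhex-1-ene.

3,3-dimethylhex-1-ene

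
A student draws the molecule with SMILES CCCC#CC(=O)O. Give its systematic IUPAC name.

The longest carbon chain that includes the –COOH group and the multiple bond has 6 carbons, so the parent hydride is hexane.
The highest-priority functional group is a carboxylic acid (terminal –COOH), so the name ends in -oic acid.
The chain contains a C≡C triple bond, so the unsaturation ending is -yne.
Number the chain so that the carboxylic acid carbon is C-1 by definition.
This places the triple bond between C-2 and C-3.
Assembling the pieces gives hex-2-ynoic acid.

hex-2-ynoic acid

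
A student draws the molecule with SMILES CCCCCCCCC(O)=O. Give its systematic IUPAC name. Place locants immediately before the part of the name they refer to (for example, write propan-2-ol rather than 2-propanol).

Counting along the main chain through the –COOH group gives 9 carbons: the parent is nonane.
The principal characteristic group is a carboxylic acid (terminal –COOH), named with the suffix -oic acid.
Number the chain so that the carboxylic acid carbon is C-1 by definition.
Assembling the pieces gives nonanoic acid.

nonanoic acid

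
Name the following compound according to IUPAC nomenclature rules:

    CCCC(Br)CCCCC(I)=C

The longest chain bearing the multiple bond is 10 carbons long (decane).
There is one C=C double bond, indicated by the ending -ene.
The numbering direction is chosen so that numbering from this end puts the double bond at C-1 rather than C-9.
This places the double bond between C-1 and C-2; a bromo group at C-7; an iodo group at C-2.
The substituents are ordered alphabetically, ignoring any di-/tri- multipliers.
The name is 7-bromo-2-iododec-1-ene.

7-bromo-2-iododec-1-ene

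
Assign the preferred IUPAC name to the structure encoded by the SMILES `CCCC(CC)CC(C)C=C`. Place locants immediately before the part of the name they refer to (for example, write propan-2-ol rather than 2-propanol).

The longest chain bearing the multiple bond is 8 carbons long (octane).
There is one C=C double bond, indicated by the ending -ene.
The numbering direction is chosen so that numbering from this end puts the double bond at C-1 rather than C-7.
With this numbering: the double bond between C-1 and C-2; an ethyl group at C-5; a methyl group at C-3.
Substituent prefixes are cited in alphabetical order (multiplying prefixes like di-/tri- are ignored for ordering).
Assembling the pieces gives 5-ethyl-3-methyloct-1-ene.

5-ethyl-3-methyloct-1-ene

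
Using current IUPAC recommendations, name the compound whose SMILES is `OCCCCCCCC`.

octan-1-ol

The longest carbon chain that includes the –OH group has 8 carbons, so the parent hydride is octane.
An alcohol (–OH) is the principal characteristic group, giving the suffix -ol.
The numbering direction is chosen so that numbering from this end puts the hydroxyl group at C-1 rather than C-8.
This places the hydroxyl at C-1.
Putting it together: octan-1-ol.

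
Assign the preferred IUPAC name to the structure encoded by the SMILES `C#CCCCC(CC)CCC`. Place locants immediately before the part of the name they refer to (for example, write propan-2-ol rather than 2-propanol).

The longest carbon chain that includes the multiple bond has 9 carbons, so the parent hydride is nonane.
A C≡C triple bond in the chain gives the infix -yne-.
Number the chain so that numbering from this end puts the triple bond at C-1 rather than C-8.
With this numbering: the triple bond between C-1 and C-2; an ethyl group at C-6.
The name is 6-ethylnon-1-yne.

6-ethylnon-1-yne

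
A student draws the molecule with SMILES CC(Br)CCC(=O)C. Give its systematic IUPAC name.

The longest chain bearing the carbonyl is 6 carbons long (hexane).
The principal characteristic group is a ketone (C=O on an internal carbon), named with the suffix -one.
Choose the numbering such that numbering from this end puts the carbonyl group at C-2 rather than C-5.
That gives the carbonyl at C-2; a bromo group at C-5.
Putting it together: 5-bromohexan-2-one.

5-bromohexan-2-one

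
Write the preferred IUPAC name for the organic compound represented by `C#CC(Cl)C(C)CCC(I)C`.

3-chloro-7-iodo-4-methyloct-1-yne

The longest chain bearing the multiple bond is 8 carbons long (octane).
A C≡C triple bond in the chain gives the infix -yne-.
The numbering direction is chosen so that numbering from this end puts the triple bond at C-1 rather than C-7.
This places the triple bond between C-1 and C-2; a chloro group at C-3; an iodo group at C-7; a methyl group at C-4.
Prefixes are listed alphabetically: chloro, iodo, methyl.
Putting it together: 3-chloro-7-iodo-4-methyloct-1-yne.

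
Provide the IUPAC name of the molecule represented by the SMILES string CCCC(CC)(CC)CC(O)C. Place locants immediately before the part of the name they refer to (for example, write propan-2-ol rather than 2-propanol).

Counting along the main chain through the –OH group gives 7 carbons: the parent is heptane.
The principal characteristic group is an alcohol (–OH), named with the suffix -ol.
Choose the numbering such that numbering from this end puts the hydroxyl group at C-2 rather than C-6.
With this numbering: the hydroxyl at C-2; two ethyl groups at C-4.
Putting it together: 4,4-diethylheptan-2-ol.

4,4-diethylheptan-2-ol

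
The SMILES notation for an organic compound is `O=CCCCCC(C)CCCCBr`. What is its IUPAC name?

The longest chain bearing the –CHO group is 10 carbons long (decane).
An aldehyde (terminal –CHO) is the principal characteristic group, giving the suffix -al.
The numbering direction is chosen so that the aldehyde carbon is C-1 by definition.
With this numbering: a bromo group at C-10; a methyl group at C-6.
Substituent prefixes are cited in alphabetical order (multiplying prefixes like di-/tri- are ignored for ordering).
Putting it together: 10-bromo-6-methyldecanal.

10-bromo-6-methyldecanal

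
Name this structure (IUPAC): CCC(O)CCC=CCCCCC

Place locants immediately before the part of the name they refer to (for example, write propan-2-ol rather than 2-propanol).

Counting along the main chain through the –OH group and the multiple bond gives 12 carbons: the parent is dodecane.
The principal characteristic group is an alcohol (–OH), named with the suffix -ol.
The chain contains a C=C double bond, so the unsaturation ending is -ene.
Choose the numbering such that numbering from this end puts the hydroxyl group at C-3 rather than C-10.
This places the hydroxyl at C-3; the double bond between C-6 and C-7.
Putting it together: dodec-6-en-3-ol.

dodec-6-en-3-ol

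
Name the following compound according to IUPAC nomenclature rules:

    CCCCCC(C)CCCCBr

1-bromo-5-methyldecane

The longest carbon chain is 10 atoms: the parent is decane.
Choose the numbering such that the substituent locant set {1,5} is lower than {6,10} at the first point of difference.
With this numbering: a bromo group at C-1; a methyl group at C-5.
The substituents are ordered alphabetically, ignoring any di-/tri- multipliers.
Assembling the pieces gives 1-bromo-5-methyldecane.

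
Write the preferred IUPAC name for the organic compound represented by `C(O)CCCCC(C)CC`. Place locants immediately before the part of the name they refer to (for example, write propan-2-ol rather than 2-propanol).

Counting along the main chain through the –OH group gives 8 carbons: the parent is octane.
The highest-priority functional group is an alcohol (–OH), so the name ends in -ol.
Choose the numbering such that numbering from this end puts the hydroxyl group at C-1 rather than C-8.
That gives the hydroxyl at C-1; a methyl group at C-6.
Assembling the pieces gives 6-methyloctan-1-ol.

6-methyloctan-1-ol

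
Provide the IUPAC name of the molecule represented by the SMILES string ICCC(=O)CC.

1-iodopentan-3-one

The longest carbon chain that includes the carbonyl has 5 carbons, so the parent hydride is pentane.
The principal characteristic group is a ketone (C=O on an internal carbon), named with the suffix -one.
Choose the numbering such that the substituent locant set {1} is lower than {5} at the first point of difference.
With this numbering: the carbonyl at C-3; an iodo group at C-1.
Putting it together: 1-iodopentan-3-one.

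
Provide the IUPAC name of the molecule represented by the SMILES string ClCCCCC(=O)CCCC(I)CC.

1-chloro-9-iodoundecan-5-one

Counting along the main chain through the carbonyl gives 11 carbons: the parent is undecane.
A ketone (C=O on an internal carbon) is the principal characteristic group, giving the suffix -one.
Choose the numbering such that numbering from this end puts the carbonyl group at C-5 rather than C-7.
With this numbering: the carbonyl at C-5; a chloro group at C-1; an iodo group at C-9.
Substituent prefixes are cited in alphabetical order (multiplying prefixes like di-/tri- are ignored for ordering).
Putting it together: 1-chloro-9-iodoundecan-5-one.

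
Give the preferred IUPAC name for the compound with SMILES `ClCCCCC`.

1-chloropentane

The parent chain contains 5 carbons (pentane).
Number the chain so that the substituent locant set {1} is lower than {5} at the first point of difference.
This places a chloro group at C-1.
Assembling the pieces gives 1-chloropentane.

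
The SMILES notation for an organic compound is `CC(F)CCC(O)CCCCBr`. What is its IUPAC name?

The longest chain bearing the –OH group is 9 carbons long (nonane).
The highest-priority functional group is an alcohol (–OH), so the name ends in -ol.
Choose the numbering such that the substituent locant set {1,8} is lower than {2,9} at the first point of difference.
This places the hydroxyl at C-5; a bromo group at C-1; a fluoro group at C-8.
Prefixes are listed alphabetically: bromo, fluoro.
Putting it together: 1-bromo-8-fluorononan-5-ol.

1-bromo-8-fluorononan-5-ol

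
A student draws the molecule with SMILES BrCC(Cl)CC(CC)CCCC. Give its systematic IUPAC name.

1-bromo-2-chloro-4-ethyloctane

The parent chain contains 8 carbons (octane).
The numbering direction is chosen so that the substituent locant set {1,2,4} is lower than {5,7,8} at the first point of difference.
With this numbering: a bromo group at C-1; a chloro group at C-2; an ethyl group at C-4.
The substituents are ordered alphabetically, ignoring any di-/tri- multipliers.
Assembling the pieces gives 1-bromo-2-chloro-4-ethyloctane.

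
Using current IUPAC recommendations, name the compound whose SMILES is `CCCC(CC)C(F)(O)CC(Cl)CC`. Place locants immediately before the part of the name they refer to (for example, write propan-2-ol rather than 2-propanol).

The longest chain bearing the –OH group is 9 carbons long (nonane).
The highest-priority functional group is an alcohol (–OH), so the name ends in -ol.
The numbering direction is chosen so that the substituent locant set {3,5,6} is lower than {4,5,7} at the first point of difference.
That gives the hydroxyl at C-5; a chloro group at C-3; an ethyl group at C-6; a fluoro group at C-5.
Prefixes are listed alphabetically: chloro, ethyl, fluoro.
The name is 3-chloro-6-ethyl-5-fluorononan-5-ol.

3-chloro-6-ethyl-5-fluorononan-5-ol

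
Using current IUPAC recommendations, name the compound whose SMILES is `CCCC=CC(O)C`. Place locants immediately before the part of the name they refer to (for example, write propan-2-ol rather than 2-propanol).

hept-3-en-2-ol

The longest chain bearing the –OH group and the multiple bond is 7 carbons long (heptane).
The principal characteristic group is an alcohol (–OH), named with the suffix -ol.
There is one C=C double bond, indicated by the ending -ene.
The numbering direction is chosen so that numbering from this end puts the hydroxyl group at C-2 rather than C-6.
That gives the hydroxyl at C-2; the double bond between C-3 and C-4.
Putting it together: hept-3-en-2-ol.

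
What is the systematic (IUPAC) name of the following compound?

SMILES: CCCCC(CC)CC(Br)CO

The longest chain bearing the –OH group is 8 carbons long (octane).
The highest-priority functional group is an alcohol (–OH), so the name ends in -ol.
The numbering direction is chosen so that numbering from this end puts the hydroxyl group at C-1 rather than C-8.
With this numbering: the hydroxyl at C-1; a bromo group at C-2; an ethyl group at C-4.
Prefixes are listed alphabetically: bromo, ethyl.
The name is 2-bromo-4-ethyloctan-1-ol.

2-bromo-4-ethyloctan-1-ol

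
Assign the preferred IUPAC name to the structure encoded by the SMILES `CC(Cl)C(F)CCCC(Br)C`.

The longest carbon chain is 8 atoms: the parent is octane.
Number the chain so that the substituent locant set {2,3,7} is lower than {2,6,7} at the first point of difference.
That gives a bromo group at C-7; a chloro group at C-2; a fluoro group at C-3.
The substituents are ordered alphabetically, ignoring any di-/tri- multipliers.
The name is 7-bromo-2-chloro-3-fluorooctane.

7-bromo-2-chloro-3-fluorooctane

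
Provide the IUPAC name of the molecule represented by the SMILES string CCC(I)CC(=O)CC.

The longest chain bearing the carbonyl is 7 carbons long (heptane).
The principal characteristic group is a ketone (C=O on an internal carbon), named with the suffix -one.
Number the chain so that numbering from this end puts the carbonyl group at C-3 rather than C-5.
With this numbering: the carbonyl at C-3; an iodo group at C-5.
Assembling the pieces gives 5-iodoheptan-3-one.

5-iodoheptan-3-one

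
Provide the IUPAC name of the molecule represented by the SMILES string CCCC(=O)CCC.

heptan-4-one

The longest carbon chain that includes the carbonyl has 7 carbons, so the parent hydride is heptane.
The highest-priority functional group is a ketone (C=O on an internal carbon), so the name ends in -one.
Both numbering directions give the same locant set; either may be used.
This places the carbonyl at C-4.
The name is heptan-4-one.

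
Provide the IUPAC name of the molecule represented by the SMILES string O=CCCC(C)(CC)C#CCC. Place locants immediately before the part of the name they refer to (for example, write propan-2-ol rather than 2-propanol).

4-ethyl-4-methyloct-5-ynal

The longest carbon chain that includes the –CHO group and the multiple bond has 8 carbons, so the parent hydride is octane.
An aldehyde (terminal –CHO) is the principal characteristic group, giving the suffix -al.
The chain contains a C≡C triple bond, so the unsaturation ending is -yne.
Choose the numbering such that the aldehyde carbon is C-1 by definition.
With this numbering: the triple bond between C-5 and C-6; an ethyl group at C-4; a methyl group at C-4.
Substituent prefixes are cited in alphabetical order (multiplying prefixes like di-/tri- are ignored for ordering).
Putting it together: 4-ethyl-4-methyloct-5-ynal.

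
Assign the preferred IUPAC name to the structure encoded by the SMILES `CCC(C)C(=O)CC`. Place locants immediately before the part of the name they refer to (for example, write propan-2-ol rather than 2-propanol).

4-methylhexan-3-one

The longest chain bearing the carbonyl is 6 carbons long (hexane).
A ketone (C=O on an internal carbon) is the principal characteristic group, giving the suffix -one.
Number the chain so that numbering from this end puts the carbonyl group at C-3 rather than C-4.
With this numbering: the carbonyl at C-3; a methyl group at C-4.
The name is 4-methylhexan-3-one.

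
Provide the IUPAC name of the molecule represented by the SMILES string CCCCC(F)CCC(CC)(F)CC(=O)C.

The longest chain bearing the carbonyl is 11 carbons long (undecane).
The highest-priority functional group is a ketone (C=O on an internal carbon), so the name ends in -one.
Choose the numbering such that numbering from this end puts the carbonyl group at C-2 rather than C-10.
With this numbering: the carbonyl at C-2; an ethyl group at C-4; fluoro groups at C-4 and C-7.
Prefixes are listed alphabetically: ethyl, fluoro.
The name is 4-ethyl-4,7-difluoroundecan-2-one.

4-ethyl-4,7-difluoroundecan-2-one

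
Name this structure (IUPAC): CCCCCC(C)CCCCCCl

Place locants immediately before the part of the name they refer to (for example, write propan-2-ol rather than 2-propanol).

The longest continuous carbon chain has 11 atoms, so the parent hydride is undecane.
The numbering direction is chosen so that the substituent locant set {1,6} is lower than {6,11} at the first point of difference.
With this numbering: a chloro group at C-1; a methyl group at C-6.
Prefixes are listed alphabetically: chloro, methyl.
Putting it together: 1-chloro-6-methylundecane.

1-chloro-6-methylundecane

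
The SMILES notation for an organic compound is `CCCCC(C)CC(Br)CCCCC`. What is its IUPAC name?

The longest continuous carbon chain has 12 atoms, so the parent hydride is dodecane.
The numbering direction is chosen so that the substituent locant set {5,7} is lower than {6,8} at the first point of difference.
This places a bromo group at C-7; a methyl group at C-5.
Substituent prefixes are cited in alphabetical order (multiplying prefixes like di-/tri- are ignored for ordering).
Putting it together: 7-bromo-5-methyldodecane.

7-bromo-5-methyldodecane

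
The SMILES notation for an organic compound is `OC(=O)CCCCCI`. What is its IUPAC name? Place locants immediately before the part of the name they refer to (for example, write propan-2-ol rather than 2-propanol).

6-iodohexanoic acid

The longest carbon chain that includes the –COOH group has 6 carbons, so the parent hydride is hexane.
The principal characteristic group is a carboxylic acid (terminal –COOH), named with the suffix -oic acid.
Choose the numbering such that the carboxylic acid carbon is C-1 by definition.
This places an iodo group at C-6.
The name is 6-iodohexanoic acid.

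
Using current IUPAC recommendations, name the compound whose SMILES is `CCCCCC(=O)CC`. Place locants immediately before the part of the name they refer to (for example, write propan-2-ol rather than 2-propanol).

The longest carbon chain that includes the carbonyl has 8 carbons, so the parent hydride is octane.
The highest-priority functional group is a ketone (C=O on an internal carbon), so the name ends in -one.
Choose the numbering such that numbering from this end puts the carbonyl group at C-3 rather than C-6.
That gives the carbonyl at C-3.
Assembling the pieces gives octan-3-one.

octan-3-one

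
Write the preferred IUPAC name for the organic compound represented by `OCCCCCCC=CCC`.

Counting along the main chain through the –OH group and the multiple bond gives 10 carbons: the parent is decane.
The highest-priority functional group is an alcohol (–OH), so the name ends in -ol.
There is one C=C double bond, indicated by the ending -ene.
Number the chain so that numbering from this end puts the hydroxyl group at C-1 rather than C-10.
With this numbering: the hydroxyl at C-1; the double bond between C-7 and C-8.
The name is dec-7-en-1-ol.

dec-7-en-1-ol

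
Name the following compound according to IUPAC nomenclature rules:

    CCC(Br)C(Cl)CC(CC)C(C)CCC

3-bromo-4-chloro-6-ethyl-7-methyldecane

The longest carbon chain is 10 atoms: the parent is decane.
Choose the numbering such that the substituent locant set {3,4,6,7} is lower than {4,5,7,8} at the first point of difference.
That gives a bromo group at C-3; a chloro group at C-4; an ethyl group at C-6; a methyl group at C-7.
Prefixes are listed alphabetically: bromo, chloro, ethyl, methyl.
Putting it together: 3-bromo-4-chloro-6-ethyl-7-methyldecane.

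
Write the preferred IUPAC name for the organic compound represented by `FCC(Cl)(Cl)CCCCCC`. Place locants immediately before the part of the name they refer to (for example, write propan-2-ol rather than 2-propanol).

The parent chain contains 8 carbons (octane).
Choose the numbering such that the substituent locant set {1,2,2} is lower than {7,7,8} at the first point of difference.
This places two chloro groups at C-2; a fluoro group at C-1.
The substituents are ordered alphabetically, ignoring any di-/tri- multipliers.
The name is 2,2-dichloro-1-fluorooctane.

2,2-dichloro-1-fluorooctane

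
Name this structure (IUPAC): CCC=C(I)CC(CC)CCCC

6-ethyl-4-iododec-3-ene

The longest carbon chain that includes the multiple bond has 10 carbons, so the parent hydride is decane.
There is one C=C double bond, indicated by the ending -ene.
Number the chain so that numbering from this end puts the double bond at C-3 rather than C-7.
That gives the double bond between C-3 and C-4; an ethyl group at C-6; an iodo group at C-4.
Substituent prefixes are cited in alphabetical order (multiplying prefixes like di-/tri- are ignored for ordering).
The name is 6-ethyl-4-iododec-3-ene.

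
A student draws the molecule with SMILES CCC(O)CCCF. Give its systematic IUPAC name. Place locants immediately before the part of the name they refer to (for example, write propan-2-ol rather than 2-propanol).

6-fluorohexan-3-ol

The longest chain bearing the –OH group is 6 carbons long (hexane).
The principal characteristic group is an alcohol (–OH), named with the suffix -ol.
Number the chain so that numbering from this end puts the hydroxyl group at C-3 rather than C-4.
This places the hydroxyl at C-3; a fluoro group at C-6.
Assembling the pieces gives 6-fluorohexan-3-ol.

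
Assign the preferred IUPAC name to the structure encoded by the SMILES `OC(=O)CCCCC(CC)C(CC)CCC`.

Counting along the main chain through the –COOH group gives 10 carbons: the parent is decane.
The principal characteristic group is a carboxylic acid (terminal –COOH), named with the suffix -oic acid.
The numbering direction is chosen so that the carboxylic acid carbon is C-1 by definition.
With this numbering: ethyl groups at C-6 and C-7.
Assembling the pieces gives 6,7-diethyldecanoic acid.

6,7-diethyldecanoic acid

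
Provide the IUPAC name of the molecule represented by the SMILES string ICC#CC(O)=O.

The longest carbon chain that includes the –COOH group and the multiple bond has 4 carbons, so the parent hydride is butane.
The principal characteristic group is a carboxylic acid (terminal –COOH), named with the suffix -oic acid.
There is one C≡C triple bond, indicated by the ending -yne.
The numbering direction is chosen so that the carboxylic acid carbon is C-1 by definition.
With this numbering: the triple bond between C-2 and C-3; an iodo group at C-4.
Putting it together: 4-iodobut-2-ynoic acid.

4-iodobut-2-ynoic acid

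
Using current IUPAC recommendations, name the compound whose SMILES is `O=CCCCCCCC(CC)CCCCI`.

8-ethyl-12-iodododecanal

The longest carbon chain that includes the –CHO group has 12 carbons, so the parent hydride is dodecane.
The highest-priority functional group is an aldehyde (terminal –CHO), so the name ends in -al.
Choose the numbering such that the aldehyde carbon is C-1 by definition.
With this numbering: an ethyl group at C-8; an iodo group at C-12.
Prefixes are listed alphabetically: ethyl, iodo.
The name is 8-ethyl-12-iodododecanal.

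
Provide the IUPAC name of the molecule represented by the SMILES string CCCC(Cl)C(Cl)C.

The longest continuous carbon chain has 6 atoms, so the parent hydride is hexane.
The numbering direction is chosen so that the substituent locant set {2,3} is lower than {4,5} at the first point of difference.
That gives chloro groups at C-2 and C-3.
Assembling the pieces gives 2,3-dichlorohexane.

2,3-dichlorohexane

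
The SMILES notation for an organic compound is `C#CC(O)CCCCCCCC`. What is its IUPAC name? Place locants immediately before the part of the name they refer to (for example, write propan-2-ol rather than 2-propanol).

Counting along the main chain through the –OH group and the multiple bond gives 11 carbons: the parent is undecane.
An alcohol (–OH) is the principal characteristic group, giving the suffix -ol.
The chain contains a C≡C triple bond, so the unsaturation ending is -yne.
Number the chain so that numbering from this end puts the hydroxyl group at C-3 rather than C-9.
With this numbering: the hydroxyl at C-3; the triple bond between C-1 and C-2.
Putting it together: undec-1-yn-3-ol.

undec-1-yn-3-ol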